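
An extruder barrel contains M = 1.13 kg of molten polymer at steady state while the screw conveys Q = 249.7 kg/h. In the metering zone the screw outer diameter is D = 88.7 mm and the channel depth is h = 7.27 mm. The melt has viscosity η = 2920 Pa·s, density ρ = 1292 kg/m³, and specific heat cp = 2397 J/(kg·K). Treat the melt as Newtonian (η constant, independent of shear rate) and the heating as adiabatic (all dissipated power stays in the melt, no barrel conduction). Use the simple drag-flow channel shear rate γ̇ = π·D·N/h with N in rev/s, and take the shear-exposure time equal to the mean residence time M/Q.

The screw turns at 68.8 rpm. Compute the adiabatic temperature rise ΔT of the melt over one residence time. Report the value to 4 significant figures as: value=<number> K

value=29.67 K

Throughput in SI: Q_s = 249.7 kg/h ÷ 3600 s/h = 0.0693611 kg/s
Mean residence time: t_res = M/Q_s = 1.13 kg / 0.0693611 kg/s = 16.2915 s
Convert to SI: D = 0.0887 m, h = 0.00727 m, N = 68.8/60 = 1.14667 rev/s
γ̇ = π·D·N / h = π · 0.0887 · 1.14667 / 0.00727 = 43.9518 s⁻¹
ΔT = η·γ̇²·t_res/(ρ·cp) = [2920 × 43.9518² × 16.2915] / [1292 × 2397] = 29.6734 K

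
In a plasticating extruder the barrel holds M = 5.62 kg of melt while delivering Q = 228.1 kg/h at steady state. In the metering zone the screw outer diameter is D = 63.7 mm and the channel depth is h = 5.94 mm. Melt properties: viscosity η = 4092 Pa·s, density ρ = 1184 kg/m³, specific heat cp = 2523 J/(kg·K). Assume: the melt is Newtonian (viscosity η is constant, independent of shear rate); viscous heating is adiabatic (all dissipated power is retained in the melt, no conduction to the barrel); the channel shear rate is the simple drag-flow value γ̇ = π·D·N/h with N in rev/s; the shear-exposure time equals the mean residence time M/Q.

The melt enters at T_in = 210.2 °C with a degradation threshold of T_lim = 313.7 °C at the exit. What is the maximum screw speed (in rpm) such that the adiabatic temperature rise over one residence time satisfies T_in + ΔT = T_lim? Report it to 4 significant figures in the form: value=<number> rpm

Q_s = Q / 3600 = 228.1 / 3600 = 0.0633611 kg/s
t_res = M / Q_s = 5.62 ÷ 0.0633611 = 88.6979 s
Convert to metres: D = 0.0637 m, h = 0.00594 m
Allowable rise: ΔT_a = T_lim − T_in = 313.7 − 210.2 = 103.5 K
Invert ΔT = ηγ̇²t_res/(ρcp) for γ̇: γ̇_max² = ΔT_a ρ cp / (η t_res) = 103.5·1184·2523 / (4092·88.6979) = 851.844 s⁻²
Take the square root: γ̇_max = √(851.844) = 29.1864 s⁻¹
N_max = γ̇_max h / (πD) = 29.1864·0.00594/(π·0.0637) = 0.866318 rev/s → ×60 = 51.9791 rpm

value=51.98 rpm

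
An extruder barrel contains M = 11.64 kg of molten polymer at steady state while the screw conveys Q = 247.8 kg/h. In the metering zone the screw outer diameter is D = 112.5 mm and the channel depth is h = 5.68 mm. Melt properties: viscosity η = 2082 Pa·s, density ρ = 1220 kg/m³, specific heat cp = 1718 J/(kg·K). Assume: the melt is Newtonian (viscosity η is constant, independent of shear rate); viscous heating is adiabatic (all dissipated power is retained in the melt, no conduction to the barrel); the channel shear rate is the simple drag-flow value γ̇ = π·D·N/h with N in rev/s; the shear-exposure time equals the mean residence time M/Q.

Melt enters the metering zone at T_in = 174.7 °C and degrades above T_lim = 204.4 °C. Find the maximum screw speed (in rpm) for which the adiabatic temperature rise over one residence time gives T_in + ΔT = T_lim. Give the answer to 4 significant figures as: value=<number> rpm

Convert throughput: Q = 247.8 kg/h = 247.8/3600 = 0.0688333 kg/s
t_res = M / Q_s = 11.64 / 0.0688333 = 169.104 s
Geometry in SI: D = 112.5 mm → 0.1125 m, h = 5.68 mm → 0.00568 m
ΔT_a = T_lim − T_in = 204.4 − 174.7 = 29.7 K
γ̇_max² = ΔT_a·ρ·cp/(η·t_res) = 29.7·1220·1718/(2082·169.104) = 176.809 s⁻²
γ̇_max = √176.809 = 13.297 s⁻¹
N_max = γ̇_max h / (πD) = 13.297·0.00568/(π·0.1125) = 0.213697 rev/s → ×60 = 12.8218 rpm

value=12.82 rpm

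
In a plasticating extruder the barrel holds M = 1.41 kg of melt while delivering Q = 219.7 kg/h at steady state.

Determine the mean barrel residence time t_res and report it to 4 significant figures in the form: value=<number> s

value=23.10 s

Convert throughput: Q = 219.7 kg/h = 219.7/3600 = 0.0610278 kg/s
Mean residence time: t_res = M/Q_s = 1.41 kg / 0.0610278 kg/s = 23.1042 s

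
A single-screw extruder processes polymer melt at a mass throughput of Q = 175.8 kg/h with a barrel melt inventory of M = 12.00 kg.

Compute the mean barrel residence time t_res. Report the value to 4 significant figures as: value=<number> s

Q_s = Q / 3600 = 175.8 / 3600 = 0.0488333 kg/s
t_res = M / Q_s = 12.00 ÷ 0.0488333 = 245.734 s

value=245.7 s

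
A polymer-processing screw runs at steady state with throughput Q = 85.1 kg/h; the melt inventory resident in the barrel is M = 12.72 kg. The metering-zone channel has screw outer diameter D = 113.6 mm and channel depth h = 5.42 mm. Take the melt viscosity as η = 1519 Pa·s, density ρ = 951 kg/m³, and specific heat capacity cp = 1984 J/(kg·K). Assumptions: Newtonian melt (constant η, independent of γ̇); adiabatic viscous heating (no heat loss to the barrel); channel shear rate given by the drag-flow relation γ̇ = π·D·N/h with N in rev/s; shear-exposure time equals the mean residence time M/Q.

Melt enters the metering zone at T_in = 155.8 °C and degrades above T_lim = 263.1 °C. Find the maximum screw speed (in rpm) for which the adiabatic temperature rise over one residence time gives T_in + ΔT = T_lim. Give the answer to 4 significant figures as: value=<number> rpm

value=14.34 rpm

Throughput in SI: Q_s = 85.1 kg/h ÷ 3600 s/h = 0.0236389 kg/s
t_res = M / Q_s = 12.72 / 0.0236389 = 538.096 s
D = 113.6 mm = 0.1136 m;  h = 5.42 mm = 0.00542 m
ΔT_a = T_lim − T_in = 263.1 °C − 155.8 °C = 107.3 K
γ̇_max² = ΔT_a·ρ·cp/(η·t_res) = 107.3·951·1984/(1519·538.096) = 247.687 s⁻²
Take the square root: γ̇_max = √(247.687) = 15.7381 s⁻¹
N_max = γ̇_max·h / (π·D) = 15.7381 · 0.00542 / (π · 0.1136) = 0.239014 rev/s = 14.3408 rpm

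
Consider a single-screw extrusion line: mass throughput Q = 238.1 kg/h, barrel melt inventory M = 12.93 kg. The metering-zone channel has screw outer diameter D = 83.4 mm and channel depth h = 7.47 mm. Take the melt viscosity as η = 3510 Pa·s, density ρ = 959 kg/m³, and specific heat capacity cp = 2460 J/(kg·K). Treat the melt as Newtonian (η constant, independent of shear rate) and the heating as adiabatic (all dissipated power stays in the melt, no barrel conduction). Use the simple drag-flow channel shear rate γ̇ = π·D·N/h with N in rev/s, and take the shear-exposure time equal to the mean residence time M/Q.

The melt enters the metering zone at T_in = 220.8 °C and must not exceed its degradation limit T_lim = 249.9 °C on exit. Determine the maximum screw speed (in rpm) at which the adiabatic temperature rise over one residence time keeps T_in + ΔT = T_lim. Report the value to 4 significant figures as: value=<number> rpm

Throughput in SI: Q_s = 238.1 kg/h ÷ 3600 s/h = 0.0661389 kg/s
t_res = M / Q_s = 12.93 / 0.0661389 = 195.498 s
Convert to metres: D = 0.0834 m, h = 0.00747 m
ΔT_a = T_lim − T_in = 249.9 − 220.8 = 29.1 K
γ̇_max² = ΔT_a·ρ·cp / (η·t_res) = [29.1 × 959 × 2460] / [3510 × 195.498] = 100.046 s⁻²
γ̇_max = √100.046 = 10.0023 s⁻¹
Solve γ̇ = πDN/h for N: N_max = γ̇_max·h/(π·D) = 10.0023 × 0.00747 / (π × 0.0834) = 0.28517 rev/s = 17.1102 rpm

value=17.11 rpm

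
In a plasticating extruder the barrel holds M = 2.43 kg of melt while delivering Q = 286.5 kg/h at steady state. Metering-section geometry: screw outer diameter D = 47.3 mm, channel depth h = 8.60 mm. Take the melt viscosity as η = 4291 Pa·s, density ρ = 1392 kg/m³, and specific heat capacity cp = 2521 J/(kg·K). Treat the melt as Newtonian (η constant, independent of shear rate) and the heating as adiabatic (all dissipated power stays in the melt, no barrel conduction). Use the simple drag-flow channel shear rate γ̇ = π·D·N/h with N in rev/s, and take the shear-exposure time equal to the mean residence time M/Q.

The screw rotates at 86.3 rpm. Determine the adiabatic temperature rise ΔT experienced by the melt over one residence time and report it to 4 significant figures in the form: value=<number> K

Q_s = Q / 3600 = 286.5 / 3600 = 0.0795833 kg/s
t_res = M / Q_s = 2.43 ÷ 0.0795833 = 30.534 s
Geometry in metres: D = 47.3 mm → 0.0473 m, h = 8.60 mm → 0.0086 m; screw speed N = 86.3 rpm = 1.43833 rev/s
γ̇ = π D N / h = (π)(0.0473)(1.43833) / 0.0086 = 24.8526 s⁻¹
ΔT = η·γ̇²·t_res / (ρ·cp) = 4291 · (24.8526)² · 30.534 / (1392 · 2521) = 23.0608 K

value=23.06 K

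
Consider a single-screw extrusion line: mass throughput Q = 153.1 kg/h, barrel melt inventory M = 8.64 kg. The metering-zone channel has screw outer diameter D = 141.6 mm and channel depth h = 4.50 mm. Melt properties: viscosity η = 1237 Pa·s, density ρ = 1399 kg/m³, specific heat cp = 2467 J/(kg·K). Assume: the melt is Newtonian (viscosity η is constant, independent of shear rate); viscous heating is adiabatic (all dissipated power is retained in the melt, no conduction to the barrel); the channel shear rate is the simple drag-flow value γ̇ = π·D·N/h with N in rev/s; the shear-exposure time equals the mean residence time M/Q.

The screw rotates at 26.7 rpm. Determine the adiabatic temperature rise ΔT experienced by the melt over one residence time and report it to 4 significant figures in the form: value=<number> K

value=140.9 K

Throughput in SI: Q_s = 153.1 kg/h ÷ 3600 s/h = 0.0425278 kg/s
t_res = M / Q_s = 8.64 ÷ 0.0425278 = 203.161 s
Convert to SI: D = 0.1416 m, h = 0.0045 m, N = 26.7/60 = 0.445 rev/s
γ̇ = π D N / h = (π)(0.1416)(0.445) / 0.0045 = 43.9907 s⁻¹
ΔT = η·γ̇²·t_res/(ρ·cp) = [1237 × 43.9907² × 203.161] / [1399 × 2467] = 140.911 K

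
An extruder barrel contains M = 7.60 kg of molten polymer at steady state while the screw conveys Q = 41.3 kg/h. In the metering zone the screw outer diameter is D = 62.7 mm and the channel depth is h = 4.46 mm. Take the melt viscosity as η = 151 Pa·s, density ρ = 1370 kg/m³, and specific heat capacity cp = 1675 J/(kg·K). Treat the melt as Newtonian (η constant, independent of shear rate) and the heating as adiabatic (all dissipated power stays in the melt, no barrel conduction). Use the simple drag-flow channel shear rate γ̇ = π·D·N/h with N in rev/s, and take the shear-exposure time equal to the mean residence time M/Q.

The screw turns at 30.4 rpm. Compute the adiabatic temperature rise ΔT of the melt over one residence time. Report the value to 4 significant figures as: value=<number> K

value=21.83 K

Convert throughput: Q = 41.3 kg/h = 41.3/3600 = 0.0114722 kg/s
t_res = M / Q_s = 7.60 ÷ 0.0114722 = 662.47 s
Convert to SI: D = 0.0627 m, h = 0.00446 m, N = 30.4/60 = 0.506667 rev/s
Shear rate: γ̇ = πDN/h = π·0.0627·0.506667/0.00446 = 22.3772 s⁻¹
ΔT = η·γ̇²·t_res / (ρ·cp) = 151 · (22.3772)² · 662.47 / (1370 · 1675) = 21.8282 K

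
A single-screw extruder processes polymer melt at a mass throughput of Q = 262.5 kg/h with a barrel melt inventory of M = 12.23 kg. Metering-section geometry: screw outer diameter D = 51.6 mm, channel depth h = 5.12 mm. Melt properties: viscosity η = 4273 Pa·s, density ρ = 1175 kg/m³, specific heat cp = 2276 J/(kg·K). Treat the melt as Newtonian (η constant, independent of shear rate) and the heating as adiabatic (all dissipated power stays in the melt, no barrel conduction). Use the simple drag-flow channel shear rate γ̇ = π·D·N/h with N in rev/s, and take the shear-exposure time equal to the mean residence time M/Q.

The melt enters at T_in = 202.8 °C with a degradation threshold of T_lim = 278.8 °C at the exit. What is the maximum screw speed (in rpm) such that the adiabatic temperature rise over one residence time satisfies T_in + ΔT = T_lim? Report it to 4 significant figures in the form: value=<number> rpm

value=31.91 rpm

Q_s = Q / 3600 = 262.5 / 3600 = 0.0729167 kg/s
t_res = M / Q_s = 12.23 ÷ 0.0729167 = 167.726 s
Convert to metres: D = 0.0516 m, h = 0.00512 m
Allowable rise: ΔT_a = T_lim − T_in = 278.8 − 202.8 = 76 K
Invert ΔT = ηγ̇²t_res/(ρcp) for γ̇: γ̇_max² = ΔT_a ρ cp / (η t_res) = 76·1175·2276 / (4273·167.726) = 283.59 s⁻²
γ̇_max = sqrt(283.59) = 16.8401 s⁻¹
N_max = γ̇_max h / (πD) = 16.8401·0.00512/(π·0.0516) = 0.531883 rev/s → ×60 = 31.913 rpm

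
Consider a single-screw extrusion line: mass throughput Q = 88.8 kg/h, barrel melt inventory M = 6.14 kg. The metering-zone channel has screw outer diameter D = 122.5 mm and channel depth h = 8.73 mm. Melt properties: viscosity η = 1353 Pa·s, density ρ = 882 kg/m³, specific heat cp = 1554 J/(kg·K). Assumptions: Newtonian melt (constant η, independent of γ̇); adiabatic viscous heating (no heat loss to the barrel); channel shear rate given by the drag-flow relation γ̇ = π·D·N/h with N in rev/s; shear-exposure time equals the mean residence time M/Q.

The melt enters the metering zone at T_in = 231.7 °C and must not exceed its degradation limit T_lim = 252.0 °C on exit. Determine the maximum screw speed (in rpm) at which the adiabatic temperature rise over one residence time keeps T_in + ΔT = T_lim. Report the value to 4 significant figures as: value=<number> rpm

value=12.37 rpm

Convert throughput: Q = 88.8 kg/h = 88.8/3600 = 0.0246667 kg/s
t_res = M / Q_s = 6.14 / 0.0246667 = 248.919 s
Convert to metres: D = 0.1225 m, h = 0.00873 m
ΔT_a = T_lim − T_in = 252.0 °C − 231.7 °C = 20.3 K
γ̇_max² = ΔT_a·ρ·cp/(η·t_res) = 20.3·882·1554/(1353·248.919) = 82.6152 s⁻²
γ̇_max = sqrt(82.6152) = 9.08929 s⁻¹
Solve γ̇ = πDN/h for N: N_max = γ̇_max·h/(π·D) = 9.08929 × 0.00873 / (π × 0.1225) = 0.206186 rev/s = 12.3711 rpm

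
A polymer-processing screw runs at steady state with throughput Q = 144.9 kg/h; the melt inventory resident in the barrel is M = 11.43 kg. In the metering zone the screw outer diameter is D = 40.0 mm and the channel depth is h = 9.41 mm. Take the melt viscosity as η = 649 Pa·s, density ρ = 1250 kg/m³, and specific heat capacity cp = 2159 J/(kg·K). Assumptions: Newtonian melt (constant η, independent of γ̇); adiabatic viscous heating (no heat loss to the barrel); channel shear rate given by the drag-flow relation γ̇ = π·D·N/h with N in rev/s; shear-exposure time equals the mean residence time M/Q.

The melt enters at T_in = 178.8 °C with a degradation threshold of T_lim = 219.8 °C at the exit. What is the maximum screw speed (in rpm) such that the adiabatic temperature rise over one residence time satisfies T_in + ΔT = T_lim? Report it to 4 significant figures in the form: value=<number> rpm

value=110.1 rpm

Throughput in SI: Q_s = 144.9 kg/h ÷ 3600 s/h = 0.04025 kg/s
t_res = M / Q_s = 11.43 ÷ 0.04025 = 283.975 s
Convert to metres: D = 0.04 m, h = 0.00941 m
Allowable rise: ΔT_a = T_lim − T_in = 219.8 − 178.8 = 41 K
γ̇_max² = ΔT_a·ρ·cp/(η·t_res) = 41·1250·2159/(649·283.975) = 600.373 s⁻²
Take the square root: γ̇_max = √(600.373) = 24.5025 s⁻¹
Solve γ̇ = πDN/h for N: N_max = γ̇_max·h/(π·D) = 24.5025 × 0.00941 / (π × 0.04) = 1.83481 rev/s = 110.088 rpm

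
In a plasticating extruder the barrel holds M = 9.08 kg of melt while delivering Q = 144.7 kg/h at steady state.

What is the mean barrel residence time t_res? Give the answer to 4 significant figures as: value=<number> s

Convert throughput: Q = 144.7 kg/h = 144.7/3600 = 0.0401944 kg/s
Mean residence time: t_res = M/Q_s = 9.08 kg / 0.0401944 kg/s = 225.902 s

value=225.9 s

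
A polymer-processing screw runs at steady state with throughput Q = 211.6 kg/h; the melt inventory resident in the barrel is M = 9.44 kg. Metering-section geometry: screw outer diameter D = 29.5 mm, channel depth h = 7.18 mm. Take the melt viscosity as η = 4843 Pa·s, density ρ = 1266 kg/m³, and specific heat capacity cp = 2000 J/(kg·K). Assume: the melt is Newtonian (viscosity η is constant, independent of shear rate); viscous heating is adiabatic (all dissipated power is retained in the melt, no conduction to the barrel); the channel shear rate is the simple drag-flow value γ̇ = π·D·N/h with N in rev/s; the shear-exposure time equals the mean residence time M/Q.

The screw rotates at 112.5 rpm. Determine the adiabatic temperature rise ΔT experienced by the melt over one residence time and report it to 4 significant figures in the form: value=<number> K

value=179.9 K

Q_s = Q / 3600 = 211.6 / 3600 = 0.0587778 kg/s
Mean residence time: t_res = M/Q_s = 9.44 kg / 0.0587778 kg/s = 160.605 s
D = 29.5 mm = 0.0295 m;  h = 7.18 mm = 0.00718 m;  N = 112.5 rpm / 60 = 1.875 rev/s
γ̇ = π·D·N / h = π · 0.0295 · 1.875 / 0.00718 = 24.2019 s⁻¹
Adiabatic rise: ΔT = η γ̇² t_res / (ρ cp) = 4843·(24.2019)²·160.605 / (1266·2000) = 179.931 K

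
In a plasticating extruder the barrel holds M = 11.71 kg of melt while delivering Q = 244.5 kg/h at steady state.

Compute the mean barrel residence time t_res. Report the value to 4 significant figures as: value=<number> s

value=172.4 s

Throughput in SI: Q_s = 244.5 kg/h ÷ 3600 s/h = 0.0679167 kg/s
t_res = M / Q_s = 11.71 / 0.0679167 = 172.417 s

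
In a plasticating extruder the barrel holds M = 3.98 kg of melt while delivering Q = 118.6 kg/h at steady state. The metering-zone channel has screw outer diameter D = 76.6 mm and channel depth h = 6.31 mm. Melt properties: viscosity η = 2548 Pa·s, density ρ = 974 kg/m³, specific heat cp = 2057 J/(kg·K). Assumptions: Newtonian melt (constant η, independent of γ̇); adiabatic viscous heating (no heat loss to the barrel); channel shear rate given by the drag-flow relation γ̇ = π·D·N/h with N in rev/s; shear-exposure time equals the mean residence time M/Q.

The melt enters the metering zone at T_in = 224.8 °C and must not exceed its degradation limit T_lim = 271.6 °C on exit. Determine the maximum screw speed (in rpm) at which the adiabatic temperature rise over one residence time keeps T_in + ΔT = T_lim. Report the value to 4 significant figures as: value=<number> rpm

value=27.46 rpm

Convert throughput: Q = 118.6 kg/h = 118.6/3600 = 0.0329444 kg/s
t_res = M / Q_s = 3.98 ÷ 0.0329444 = 120.809 s
Convert to metres: D = 0.0766 m, h = 0.00631 m
ΔT_a = T_lim − T_in = 271.6 °C − 224.8 °C = 46.8 K
γ̇_max² = ΔT_a·ρ·cp/(η·t_res) = 46.8·974·2057/(2548·120.809) = 304.606 s⁻²
Take the square root: γ̇_max = √(304.606) = 17.453 s⁻¹
N_max = γ̇_max·h / (π·D) = 17.453 · 0.00631 / (π · 0.0766) = 0.457636 rev/s = 27.4582 rpm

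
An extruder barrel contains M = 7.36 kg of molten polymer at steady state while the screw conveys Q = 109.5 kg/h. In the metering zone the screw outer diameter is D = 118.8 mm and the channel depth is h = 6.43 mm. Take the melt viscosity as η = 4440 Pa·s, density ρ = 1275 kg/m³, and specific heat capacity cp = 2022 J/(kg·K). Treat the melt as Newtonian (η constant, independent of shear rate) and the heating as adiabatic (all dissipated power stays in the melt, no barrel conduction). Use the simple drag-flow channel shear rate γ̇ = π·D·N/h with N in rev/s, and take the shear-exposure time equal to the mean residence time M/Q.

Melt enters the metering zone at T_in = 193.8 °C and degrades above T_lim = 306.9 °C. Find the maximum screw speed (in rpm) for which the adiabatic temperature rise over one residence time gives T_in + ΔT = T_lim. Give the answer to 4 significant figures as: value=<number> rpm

Q_s = Q / 3600 = 109.5 / 3600 = 0.0304167 kg/s
t_res = M / Q_s = 7.36 ÷ 0.0304167 = 241.973 s
Geometry in SI: D = 118.8 mm → 0.1188 m, h = 6.43 mm → 0.00643 m
Allowable rise: ΔT_a = T_lim − T_in = 306.9 − 193.8 = 113.1 K
γ̇_max² = ΔT_a·ρ·cp / (η·t_res) = [113.1 × 1275 × 2022] / [4440 × 241.973] = 271.397 s⁻²
Take the square root: γ̇_max = √(271.397) = 16.4741 s⁻¹
Solve γ̇ = πDN/h for N: N_max = γ̇_max·h/(π·D) = 16.4741 × 0.00643 / (π × 0.1188) = 0.283823 rev/s = 17.0294 rpm

value=17.03 rpm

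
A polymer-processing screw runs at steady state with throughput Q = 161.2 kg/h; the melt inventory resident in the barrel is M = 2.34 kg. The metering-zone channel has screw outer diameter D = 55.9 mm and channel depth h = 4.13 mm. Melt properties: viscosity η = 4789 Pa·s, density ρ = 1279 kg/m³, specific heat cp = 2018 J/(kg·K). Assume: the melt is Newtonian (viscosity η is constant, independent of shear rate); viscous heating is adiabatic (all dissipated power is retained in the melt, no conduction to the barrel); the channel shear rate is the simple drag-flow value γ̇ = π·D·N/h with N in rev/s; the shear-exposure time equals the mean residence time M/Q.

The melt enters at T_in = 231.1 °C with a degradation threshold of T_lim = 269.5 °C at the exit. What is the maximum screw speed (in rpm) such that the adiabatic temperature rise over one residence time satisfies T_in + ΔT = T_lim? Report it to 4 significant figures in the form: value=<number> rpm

Q_s = Q / 3600 = 161.2 / 3600 = 0.0447778 kg/s
t_res = M / Q_s = 2.34 / 0.0447778 = 52.2581 s
Convert to metres: D = 0.0559 m, h = 0.00413 m
ΔT_a = T_lim − T_in = 269.5 °C − 231.1 °C = 38.4 K
γ̇_max² = ΔT_a·ρ·cp / (η·t_res) = [38.4 × 1279 × 2018] / [4789 × 52.2581] = 396.027 s⁻²
γ̇_max = √396.027 = 19.9004 s⁻¹
Solve γ̇ = πDN/h for N: N_max = γ̇_max·h/(π·D) = 19.9004 × 0.00413 / (π × 0.0559) = 0.468005 rev/s = 28.0803 rpm

value=28.08 rpm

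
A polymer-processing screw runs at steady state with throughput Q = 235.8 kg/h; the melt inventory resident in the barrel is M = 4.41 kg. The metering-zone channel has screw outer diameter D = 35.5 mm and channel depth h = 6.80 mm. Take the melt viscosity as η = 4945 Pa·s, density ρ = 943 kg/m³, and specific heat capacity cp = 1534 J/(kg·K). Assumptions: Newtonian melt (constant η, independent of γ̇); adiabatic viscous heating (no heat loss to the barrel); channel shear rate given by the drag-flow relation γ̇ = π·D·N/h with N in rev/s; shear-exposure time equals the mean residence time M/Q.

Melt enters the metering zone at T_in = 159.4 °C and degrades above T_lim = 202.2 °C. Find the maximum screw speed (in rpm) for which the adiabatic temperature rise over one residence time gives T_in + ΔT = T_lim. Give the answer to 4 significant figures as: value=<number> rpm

value=49.89 rpm

Throughput in SI: Q_s = 235.8 kg/h ÷ 3600 s/h = 0.0655 kg/s
Mean residence time: t_res = M/Q_s = 4.41 kg / 0.0655 kg/s = 67.3282 s
D = 35.5 mm = 0.0355 m;  h = 6.80 mm = 0.0068 m
ΔT_a = T_lim − T_in = 202.2 − 159.4 = 42.8 K
γ̇_max² = ΔT_a·ρ·cp/(η·t_res) = 42.8·943·1534/(4945·67.3282) = 185.959 s⁻²
γ̇_max = sqrt(185.959) = 13.6367 s⁻¹
N_max = γ̇_max h / (πD) = 13.6367·0.0068/(π·0.0355) = 0.831456 rev/s → ×60 = 49.8874 rpm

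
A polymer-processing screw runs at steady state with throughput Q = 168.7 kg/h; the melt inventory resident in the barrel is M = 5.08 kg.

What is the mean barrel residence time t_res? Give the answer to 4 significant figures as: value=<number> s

value=108.4 s

Convert throughput: Q = 168.7 kg/h = 168.7/3600 = 0.0468611 kg/s
t_res = M / Q_s = 5.08 / 0.0468611 = 108.405 s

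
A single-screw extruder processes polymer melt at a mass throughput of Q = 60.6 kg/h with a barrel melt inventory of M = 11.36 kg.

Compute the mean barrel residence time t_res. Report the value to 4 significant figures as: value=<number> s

Q_s = Q / 3600 = 60.6 / 3600 = 0.0168333 kg/s
t_res = M / Q_s = 11.36 / 0.0168333 = 674.851 s

value=674.9 s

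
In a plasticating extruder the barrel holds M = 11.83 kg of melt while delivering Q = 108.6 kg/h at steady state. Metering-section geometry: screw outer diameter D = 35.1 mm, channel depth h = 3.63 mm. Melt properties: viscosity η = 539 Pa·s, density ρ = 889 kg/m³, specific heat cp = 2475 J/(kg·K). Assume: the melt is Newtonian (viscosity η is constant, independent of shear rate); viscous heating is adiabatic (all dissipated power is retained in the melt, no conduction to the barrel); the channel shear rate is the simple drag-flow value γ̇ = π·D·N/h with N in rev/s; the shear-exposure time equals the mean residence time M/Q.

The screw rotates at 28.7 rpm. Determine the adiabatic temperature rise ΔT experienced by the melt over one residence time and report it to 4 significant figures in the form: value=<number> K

value=20.28 K

Throughput in SI: Q_s = 108.6 kg/h ÷ 3600 s/h = 0.0301667 kg/s
t_res = M / Q_s = 11.83 ÷ 0.0301667 = 392.155 s
D = 35.1 mm = 0.0351 m;  h = 3.63 mm = 0.00363 m;  N = 28.7 rpm / 60 = 0.478333 rev/s
γ̇ = π D N / h = (π)(0.0351)(0.478333) / 0.00363 = 14.5305 s⁻¹
ΔT = η·γ̇²·t_res / (ρ·cp) = 539 · (14.5305)² · 392.155 / (889 · 2475) = 20.283 K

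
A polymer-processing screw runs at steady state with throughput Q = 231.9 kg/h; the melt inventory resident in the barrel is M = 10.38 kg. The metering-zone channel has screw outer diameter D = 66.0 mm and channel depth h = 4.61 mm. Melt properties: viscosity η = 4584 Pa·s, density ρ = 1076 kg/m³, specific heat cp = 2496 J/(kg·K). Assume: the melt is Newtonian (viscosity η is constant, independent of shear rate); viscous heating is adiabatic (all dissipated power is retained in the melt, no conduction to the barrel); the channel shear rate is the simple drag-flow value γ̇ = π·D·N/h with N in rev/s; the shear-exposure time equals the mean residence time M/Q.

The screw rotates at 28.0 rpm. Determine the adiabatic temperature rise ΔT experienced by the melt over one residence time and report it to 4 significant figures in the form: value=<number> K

value=121.2 K

Q_s = Q / 3600 = 231.9 / 3600 = 0.0644167 kg/s
Mean residence time: t_res = M/Q_s = 10.38 kg / 0.0644167 kg/s = 161.138 s
Convert to SI: D = 0.066 m, h = 0.00461 m, N = 28.0/60 = 0.466667 rev/s
γ̇ = π D N / h = (π)(0.066)(0.466667) / 0.00461 = 20.9894 s⁻¹
ΔT = η·γ̇²·t_res/(ρ·cp) = [4584 × 20.9894² × 161.138] / [1076 × 2496] = 121.168 K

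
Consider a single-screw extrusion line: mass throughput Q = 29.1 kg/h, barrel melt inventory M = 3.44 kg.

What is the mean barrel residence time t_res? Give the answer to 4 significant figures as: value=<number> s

value=425.6 s

Convert throughput: Q = 29.1 kg/h = 29.1/3600 = 0.00808333 kg/s
t_res = M / Q_s = 3.44 / 0.00808333 = 425.567 s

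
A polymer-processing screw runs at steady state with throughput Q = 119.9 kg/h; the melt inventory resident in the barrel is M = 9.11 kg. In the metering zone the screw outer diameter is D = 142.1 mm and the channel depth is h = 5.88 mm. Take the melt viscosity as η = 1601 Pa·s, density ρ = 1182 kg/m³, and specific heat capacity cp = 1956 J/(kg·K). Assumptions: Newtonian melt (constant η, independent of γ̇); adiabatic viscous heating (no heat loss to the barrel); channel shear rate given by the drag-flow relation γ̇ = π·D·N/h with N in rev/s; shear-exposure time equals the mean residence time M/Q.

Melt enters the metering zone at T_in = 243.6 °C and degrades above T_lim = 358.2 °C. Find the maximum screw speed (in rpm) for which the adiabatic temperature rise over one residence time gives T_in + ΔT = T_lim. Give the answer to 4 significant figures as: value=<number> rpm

value=19.44 rpm

Q_s = Q / 3600 = 119.9 / 3600 = 0.0333056 kg/s
t_res = M / Q_s = 9.11 ÷ 0.0333056 = 273.528 s
Geometry in SI: D = 142.1 mm → 0.1421 m, h = 5.88 mm → 0.00588 m
Allowable rise: ΔT_a = T_lim − T_in = 358.2 − 243.6 = 114.6 K
γ̇_max² = ΔT_a·ρ·cp/(η·t_res) = 114.6·1182·1956/(1601·273.528) = 605.031 s⁻²
Take the square root: γ̇_max = √(605.031) = 24.5974 s⁻¹
Solve γ̇ = πDN/h for N: N_max = γ̇_max·h/(π·D) = 24.5974 × 0.00588 / (π × 0.1421) = 0.323983 rev/s = 19.439 rpm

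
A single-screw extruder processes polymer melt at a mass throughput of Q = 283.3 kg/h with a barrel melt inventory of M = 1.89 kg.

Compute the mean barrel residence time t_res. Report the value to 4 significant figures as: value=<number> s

Convert throughput: Q = 283.3 kg/h = 283.3/3600 = 0.0786944 kg/s
t_res = M / Q_s = 1.89 ÷ 0.0786944 = 24.0169 s

value=24.02 s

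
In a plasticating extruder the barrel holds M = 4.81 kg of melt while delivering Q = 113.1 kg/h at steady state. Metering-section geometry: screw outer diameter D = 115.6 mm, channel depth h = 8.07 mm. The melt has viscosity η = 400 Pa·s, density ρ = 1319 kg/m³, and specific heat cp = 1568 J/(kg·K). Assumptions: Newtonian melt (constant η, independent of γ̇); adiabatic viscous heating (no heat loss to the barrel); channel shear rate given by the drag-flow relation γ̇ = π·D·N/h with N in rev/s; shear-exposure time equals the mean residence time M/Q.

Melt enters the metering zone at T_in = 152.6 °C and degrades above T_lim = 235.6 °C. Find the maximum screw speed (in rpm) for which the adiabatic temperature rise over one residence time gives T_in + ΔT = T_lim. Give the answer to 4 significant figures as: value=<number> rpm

value=70.59 rpm

Convert throughput: Q = 113.1 kg/h = 113.1/3600 = 0.0314167 kg/s
t_res = M / Q_s = 4.81 ÷ 0.0314167 = 153.103 s
Geometry in SI: D = 115.6 mm → 0.1156 m, h = 8.07 mm → 0.00807 m
ΔT_a = T_lim − T_in = 235.6 − 152.6 = 83 K
γ̇_max² = ΔT_a·ρ·cp/(η·t_res) = 83·1319·1568/(400·153.103) = 2803.01 s⁻²
Take the square root: γ̇_max = √(2803.01) = 52.9434 s⁻¹
N_max = γ̇_max h / (πD) = 52.9434·0.00807/(π·0.1156) = 1.17646 rev/s → ×60 = 70.5877 rpm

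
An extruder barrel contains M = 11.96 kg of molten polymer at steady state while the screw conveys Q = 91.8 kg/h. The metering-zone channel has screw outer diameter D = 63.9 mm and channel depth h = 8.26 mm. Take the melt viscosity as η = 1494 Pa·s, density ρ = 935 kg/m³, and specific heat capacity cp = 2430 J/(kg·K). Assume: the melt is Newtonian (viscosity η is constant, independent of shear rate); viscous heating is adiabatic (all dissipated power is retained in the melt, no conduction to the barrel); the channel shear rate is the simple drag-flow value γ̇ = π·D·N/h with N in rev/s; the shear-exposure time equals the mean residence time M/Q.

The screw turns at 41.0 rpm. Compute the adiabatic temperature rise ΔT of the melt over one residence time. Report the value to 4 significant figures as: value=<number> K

Q_s = Q / 3600 = 91.8 / 3600 = 0.0255 kg/s
Mean residence time: t_res = M/Q_s = 11.96 kg / 0.0255 kg/s = 469.02 s
Convert to SI: D = 0.0639 m, h = 0.00826 m, N = 41.0/60 = 0.683333 rev/s
γ̇ = π D N / h = (π)(0.0639)(0.683333) / 0.00826 = 16.6075 s⁻¹
ΔT = η·γ̇²·t_res/(ρ·cp) = [1494 × 16.6075² × 469.02] / [935 × 2430] = 85.061 K

value=85.06 K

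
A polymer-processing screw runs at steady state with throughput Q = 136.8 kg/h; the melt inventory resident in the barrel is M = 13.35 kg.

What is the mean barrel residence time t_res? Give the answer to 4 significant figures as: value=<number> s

value=351.3 s

Throughput in SI: Q_s = 136.8 kg/h ÷ 3600 s/h = 0.038 kg/s
Mean residence time: t_res = M/Q_s = 13.35 kg / 0.038 kg/s = 351.316 s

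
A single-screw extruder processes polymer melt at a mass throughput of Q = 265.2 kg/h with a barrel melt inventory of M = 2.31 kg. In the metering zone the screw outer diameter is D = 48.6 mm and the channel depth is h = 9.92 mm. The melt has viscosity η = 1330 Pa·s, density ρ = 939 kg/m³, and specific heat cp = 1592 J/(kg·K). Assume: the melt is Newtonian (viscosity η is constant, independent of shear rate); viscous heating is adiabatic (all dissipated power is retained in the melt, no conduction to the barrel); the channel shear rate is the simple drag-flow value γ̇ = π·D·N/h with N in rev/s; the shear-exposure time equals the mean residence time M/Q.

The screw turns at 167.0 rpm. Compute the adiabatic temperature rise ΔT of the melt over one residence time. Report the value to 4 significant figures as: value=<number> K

Convert throughput: Q = 265.2 kg/h = 265.2/3600 = 0.0736667 kg/s
Mean residence time: t_res = M/Q_s = 2.31 kg / 0.0736667 kg/s = 31.3575 s
Geometry in metres: D = 48.6 mm → 0.0486 m, h = 9.92 mm → 0.00992 m; screw speed N = 167.0 rpm = 2.78333 rev/s
γ̇ = π D N / h = (π)(0.0486)(2.78333) / 0.00992 = 42.839 s⁻¹
ΔT = η·γ̇²·t_res/(ρ·cp) = [1330 × 42.839² × 31.3575] / [939 × 1592] = 51.1992 K

value=51.20 K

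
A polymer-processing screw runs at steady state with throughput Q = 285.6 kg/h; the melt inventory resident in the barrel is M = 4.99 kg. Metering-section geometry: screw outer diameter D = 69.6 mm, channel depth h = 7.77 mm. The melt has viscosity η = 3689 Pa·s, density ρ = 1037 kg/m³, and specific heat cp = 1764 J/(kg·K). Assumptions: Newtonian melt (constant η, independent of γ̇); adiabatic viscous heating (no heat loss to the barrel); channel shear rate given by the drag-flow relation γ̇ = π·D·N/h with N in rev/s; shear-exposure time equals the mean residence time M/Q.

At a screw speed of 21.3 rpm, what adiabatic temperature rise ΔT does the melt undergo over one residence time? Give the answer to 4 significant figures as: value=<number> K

Q_s = Q / 3600 = 285.6 / 3600 = 0.0793333 kg/s
t_res = M / Q_s = 4.99 ÷ 0.0793333 = 62.8992 s
Geometry in metres: D = 69.6 mm → 0.0696 m, h = 7.77 mm → 0.00777 m; screw speed N = 21.3 rpm = 0.355 rev/s
γ̇ = π D N / h = (π)(0.0696)(0.355) / 0.00777 = 9.99002 s⁻¹
ΔT = η·γ̇²·t_res / (ρ·cp) = 3689 · (9.99002)² · 62.8992 / (1037 · 1764) = 12.6593 K

value=12.66 K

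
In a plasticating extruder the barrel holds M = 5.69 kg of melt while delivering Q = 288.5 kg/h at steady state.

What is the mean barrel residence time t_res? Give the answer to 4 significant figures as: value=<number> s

Convert throughput: Q = 288.5 kg/h = 288.5/3600 = 0.0801389 kg/s
Mean residence time: t_res = M/Q_s = 5.69 kg / 0.0801389 kg/s = 71.0017 s

value=71.00 s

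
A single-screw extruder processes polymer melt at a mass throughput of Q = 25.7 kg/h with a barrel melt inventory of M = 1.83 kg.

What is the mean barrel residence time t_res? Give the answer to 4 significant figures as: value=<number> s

value=256.3 s

Throughput in SI: Q_s = 25.7 kg/h ÷ 3600 s/h = 0.00713889 kg/s
t_res = M / Q_s = 1.83 / 0.00713889 = 256.342 s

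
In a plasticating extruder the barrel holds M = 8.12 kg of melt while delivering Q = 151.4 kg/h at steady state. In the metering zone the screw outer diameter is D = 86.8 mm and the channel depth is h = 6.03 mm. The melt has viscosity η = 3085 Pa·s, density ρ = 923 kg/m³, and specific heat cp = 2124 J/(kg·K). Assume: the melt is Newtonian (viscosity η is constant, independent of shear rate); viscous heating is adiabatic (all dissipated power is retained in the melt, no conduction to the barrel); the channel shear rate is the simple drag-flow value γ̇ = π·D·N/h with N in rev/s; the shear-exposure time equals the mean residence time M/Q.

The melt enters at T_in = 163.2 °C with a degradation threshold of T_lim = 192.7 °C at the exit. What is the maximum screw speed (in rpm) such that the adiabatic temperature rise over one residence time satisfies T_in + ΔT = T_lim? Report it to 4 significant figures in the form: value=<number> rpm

Convert throughput: Q = 151.4 kg/h = 151.4/3600 = 0.0420556 kg/s
t_res = M / Q_s = 8.12 ÷ 0.0420556 = 193.078 s
Geometry in SI: D = 86.8 mm → 0.0868 m, h = 6.03 mm → 0.00603 m
ΔT_a = T_lim − T_in = 192.7 − 163.2 = 29.5 K
Invert ΔT = ηγ̇²t_res/(ρcp) for γ̇: γ̇_max² = ΔT_a ρ cp / (η t_res) = 29.5·923·2124 / (3085·193.078) = 97.0936 s⁻²
γ̇_max = sqrt(97.0936) = 9.85361 s⁻¹
N_max = γ̇_max·h / (π·D) = 9.85361 · 0.00603 / (π · 0.0868) = 0.217893 rev/s = 13.0736 rpm

value=13.07 rpm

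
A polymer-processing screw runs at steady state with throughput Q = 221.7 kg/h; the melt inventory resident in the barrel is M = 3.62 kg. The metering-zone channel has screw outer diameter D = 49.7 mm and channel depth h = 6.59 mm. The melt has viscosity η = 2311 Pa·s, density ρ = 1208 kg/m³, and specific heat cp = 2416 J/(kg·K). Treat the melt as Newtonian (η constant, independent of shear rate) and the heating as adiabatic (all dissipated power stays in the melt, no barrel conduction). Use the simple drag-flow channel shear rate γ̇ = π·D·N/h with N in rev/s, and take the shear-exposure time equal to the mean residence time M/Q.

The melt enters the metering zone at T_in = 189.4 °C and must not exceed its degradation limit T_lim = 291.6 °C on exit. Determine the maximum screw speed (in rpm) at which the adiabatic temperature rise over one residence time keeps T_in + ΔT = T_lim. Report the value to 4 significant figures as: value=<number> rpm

Throughput in SI: Q_s = 221.7 kg/h ÷ 3600 s/h = 0.0615833 kg/s
t_res = M / Q_s = 3.62 ÷ 0.0615833 = 58.7821 s
Convert to metres: D = 0.0497 m, h = 0.00659 m
ΔT_a = T_lim − T_in = 291.6 °C − 189.4 °C = 102.2 K
γ̇_max² = ΔT_a·ρ·cp / (η·t_res) = [102.2 × 1208 × 2416] / [2311 × 58.7821] = 2195.68 s⁻²
γ̇_max = sqrt(2195.68) = 46.8581 s⁻¹
Solve γ̇ = πDN/h for N: N_max = γ̇_max·h/(π·D) = 46.8581 × 0.00659 / (π × 0.0497) = 1.97772 rev/s = 118.663 rpm

value=118.7 rpm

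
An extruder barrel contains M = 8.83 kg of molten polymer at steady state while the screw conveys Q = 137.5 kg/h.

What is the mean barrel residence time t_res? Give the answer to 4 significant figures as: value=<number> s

value=231.2 s

Q_s = Q / 3600 = 137.5 / 3600 = 0.0381944 kg/s
t_res = M / Q_s = 8.83 ÷ 0.0381944 = 231.185 s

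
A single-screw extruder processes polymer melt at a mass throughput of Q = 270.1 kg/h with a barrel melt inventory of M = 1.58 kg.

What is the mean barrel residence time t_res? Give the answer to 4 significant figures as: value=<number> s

value=21.06 s

Q_s = Q / 3600 = 270.1 / 3600 = 0.0750278 kg/s
t_res = M / Q_s = 1.58 ÷ 0.0750278 = 21.0589 s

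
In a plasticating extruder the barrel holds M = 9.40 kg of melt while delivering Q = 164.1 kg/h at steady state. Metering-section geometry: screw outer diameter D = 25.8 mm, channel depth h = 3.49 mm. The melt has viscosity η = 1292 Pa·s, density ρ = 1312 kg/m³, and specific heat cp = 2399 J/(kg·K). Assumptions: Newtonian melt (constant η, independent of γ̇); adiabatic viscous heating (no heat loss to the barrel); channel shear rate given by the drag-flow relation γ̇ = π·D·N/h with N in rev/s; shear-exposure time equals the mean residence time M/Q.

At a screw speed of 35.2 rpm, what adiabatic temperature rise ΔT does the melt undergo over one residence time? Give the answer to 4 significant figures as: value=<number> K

value=15.71 K

Throughput in SI: Q_s = 164.1 kg/h ÷ 3600 s/h = 0.0455833 kg/s
t_res = M / Q_s = 9.40 ÷ 0.0455833 = 206.216 s
Convert to SI: D = 0.0258 m, h = 0.00349 m, N = 35.2/60 = 0.586667 rev/s
Shear rate: γ̇ = πDN/h = π·0.0258·0.586667/0.00349 = 13.625 s⁻¹
ΔT = η·γ̇²·t_res / (ρ·cp) = 1292 · (13.625)² · 206.216 / (1312 · 2399) = 15.7142 K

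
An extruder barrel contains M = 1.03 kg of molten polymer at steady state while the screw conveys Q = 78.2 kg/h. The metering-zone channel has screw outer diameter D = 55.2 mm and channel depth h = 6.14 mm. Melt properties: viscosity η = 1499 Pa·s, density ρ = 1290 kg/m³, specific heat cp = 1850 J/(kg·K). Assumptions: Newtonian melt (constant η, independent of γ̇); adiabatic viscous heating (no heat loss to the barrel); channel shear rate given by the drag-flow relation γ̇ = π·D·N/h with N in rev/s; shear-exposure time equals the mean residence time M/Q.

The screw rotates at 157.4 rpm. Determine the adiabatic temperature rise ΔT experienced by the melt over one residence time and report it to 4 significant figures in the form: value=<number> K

Throughput in SI: Q_s = 78.2 kg/h ÷ 3600 s/h = 0.0217222 kg/s
t_res = M / Q_s = 1.03 ÷ 0.0217222 = 47.4169 s
Convert to SI: D = 0.0552 m, h = 0.00614 m, N = 157.4/60 = 2.62333 rev/s
Shear rate: γ̇ = πDN/h = π·0.0552·2.62333/0.00614 = 74.0925 s⁻¹
ΔT = η·γ̇²·t_res/(ρ·cp) = [1499 × 74.0925² × 47.4169] / [1290 × 1850] = 163.501 K

value=163.5 K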